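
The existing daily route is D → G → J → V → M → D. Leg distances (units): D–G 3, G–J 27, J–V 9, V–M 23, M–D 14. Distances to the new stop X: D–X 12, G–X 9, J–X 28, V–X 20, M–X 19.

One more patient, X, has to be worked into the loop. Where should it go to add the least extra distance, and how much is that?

Minimum extra distance: 10, inserting X between G and J.

Insertion cost between consecutive stops i–j is d(i,X) + d(X,j) − d(i,j):
  between D and G: 12 + 9 − 3 = 18
  between G and J: 9 + 28 − 27 = 10
  between J and V: 28 + 20 − 9 = 39
  between V and M: 20 + 19 − 23 = 16
  between M and D: 19 + 12 − 14 = 17
Cheapest insertion is between G and J, adding 10.
New total = 76 + 10 = 86.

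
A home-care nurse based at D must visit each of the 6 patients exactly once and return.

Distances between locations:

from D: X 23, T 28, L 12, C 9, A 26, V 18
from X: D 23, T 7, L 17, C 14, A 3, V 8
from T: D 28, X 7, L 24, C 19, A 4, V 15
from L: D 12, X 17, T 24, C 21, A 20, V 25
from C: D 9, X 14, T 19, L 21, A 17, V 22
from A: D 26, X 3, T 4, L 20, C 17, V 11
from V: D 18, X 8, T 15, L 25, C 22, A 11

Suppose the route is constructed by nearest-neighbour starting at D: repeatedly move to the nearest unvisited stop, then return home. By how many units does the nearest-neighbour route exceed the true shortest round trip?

From D: C=9, L=12, V=18, X=23, A=26, T=28 → choose C (9).
From C: X=14, A=17, T=19, L=21, V=22 → choose X (14).
From X: A=3, T=7, V=8, L=17 → choose A (3).
From A: T=4, V=11, L=20 → choose T (4).
From T: V=15, L=24 → choose V (15).
From V: L=25 → choose L (25).
NN route D → C → X → A → T → V → L → D costs 82.
Optimal: D → L → X → V → A → T → C → D costs 80 (by enumerating all 360 distinct tours).
Excess = 82 − 80 = 2.

Excess over optimum: 2.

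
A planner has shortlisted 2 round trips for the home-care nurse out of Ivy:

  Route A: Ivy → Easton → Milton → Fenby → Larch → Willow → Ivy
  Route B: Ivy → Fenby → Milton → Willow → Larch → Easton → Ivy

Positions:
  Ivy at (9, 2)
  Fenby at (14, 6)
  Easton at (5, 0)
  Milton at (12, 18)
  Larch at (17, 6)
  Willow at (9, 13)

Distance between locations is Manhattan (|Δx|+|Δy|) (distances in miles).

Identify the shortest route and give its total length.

Route A: 6 + 25 + 14 + 3 + 15 + 11 = 74
Route B: 9 + 14 + 8 + 15 + 18 + 6 = 70

70 miles — Route B is the shortest.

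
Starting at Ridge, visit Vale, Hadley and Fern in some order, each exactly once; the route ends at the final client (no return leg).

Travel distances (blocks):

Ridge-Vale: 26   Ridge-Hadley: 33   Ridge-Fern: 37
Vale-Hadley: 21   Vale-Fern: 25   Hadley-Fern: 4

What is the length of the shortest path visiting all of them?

There are 3! = 6 possible orderings.
Ridge → Vale → Hadley → Fern: 26+21+4 = 51
Ridge → Vale → Fern → Hadley: 26+25+4 = 55
Ridge → Hadley → Vale → Fern: 33+21+25 = 79
Ridge → Hadley → Fern → Vale: 33+4+25 = 62
Ridge → Fern → Vale → Hadley: 37+25+21 = 83
Ridge → Fern → Hadley → Vale: 37+4+21 = 62
The minimum is 51.
One shortest path: Ridge → Vale → Hadley → Fern.

Minimum one-way distance = 51 blocks.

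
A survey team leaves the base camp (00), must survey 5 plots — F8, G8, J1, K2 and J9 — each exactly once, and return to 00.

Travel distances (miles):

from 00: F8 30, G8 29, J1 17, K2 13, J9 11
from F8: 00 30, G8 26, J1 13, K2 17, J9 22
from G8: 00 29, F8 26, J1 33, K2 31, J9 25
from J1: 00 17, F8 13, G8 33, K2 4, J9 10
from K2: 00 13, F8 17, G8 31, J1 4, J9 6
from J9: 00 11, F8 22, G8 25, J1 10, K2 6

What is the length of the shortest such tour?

Shortest round trip = 89 miles.

There are 60 distinct closed tours to check (reversals are equivalent).
00 - F8 - G8 - J1 - K2 - J9 - 00: 30+26+33+4+6+11 = 110
00 - F8 - G8 - J1 - J9 - K2 - 00: 30+26+33+10+6+13 = 118
00 - F8 - G8 - K2 - J1 - J9 - 00: 30+26+31+4+10+11 = 112
00 - F8 - G8 - K2 - J9 - J1 - 00: 30+26+31+6+10+17 = 120
00 - F8 - G8 - J9 - J1 - K2 - 00: 30+26+25+10+4+13 = 108
00 - F8 - G8 - J9 - K2 - J1 - 00: 30+26+25+6+4+17 = 108
00 - F8 - J1 - G8 - K2 - J9 - 00: 30+13+33+31+6+11 = 124
00 - F8 - J1 - G8 - J9 - K2 - 00: 30+13+33+25+6+13 = 120
00 - F8 - J1 - K2 - G8 - J9 - 00: 30+13+4+31+25+11 = 114
00 - F8 - J1 - K2 - J9 - G8 - 00: 30+13+4+6+25+29 = 107
00 - F8 - J1 - J9 - G8 - K2 - 00: 30+13+10+25+31+13 = 122
00 - F8 - J1 - J9 - K2 - G8 - 00: 30+13+10+6+31+29 = 119
00 - F8 - K2 - G8 - J1 - J9 - 00: 30+17+31+33+10+11 = 132
00 - F8 - K2 - G8 - J9 - J1 - 00: 30+17+31+25+10+17 = 130
… (46 more)
00 - G8 - F8 - J1 - K2 - J9 - 00: 29+26+13+4+6+11 = 89  ← best
The minimum is 89.
One optimal route: 00 → G8 → F8 → J1 → K2 → J9 → 00 (or its reverse).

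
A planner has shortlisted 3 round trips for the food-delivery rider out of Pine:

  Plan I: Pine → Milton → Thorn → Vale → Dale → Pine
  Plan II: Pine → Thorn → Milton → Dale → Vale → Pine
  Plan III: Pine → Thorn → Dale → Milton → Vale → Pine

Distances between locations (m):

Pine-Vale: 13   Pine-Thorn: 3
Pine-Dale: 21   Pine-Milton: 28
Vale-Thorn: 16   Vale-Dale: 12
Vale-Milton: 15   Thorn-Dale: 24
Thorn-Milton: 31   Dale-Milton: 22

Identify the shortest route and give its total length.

Plan I: 28 + 31 + 16 + 12 + 21 = 108
Plan II: 3 + 31 + 22 + 12 + 13 = 81
Plan III: 3 + 24 + 22 + 15 + 13 = 77

77 m — Plan III is the shortest.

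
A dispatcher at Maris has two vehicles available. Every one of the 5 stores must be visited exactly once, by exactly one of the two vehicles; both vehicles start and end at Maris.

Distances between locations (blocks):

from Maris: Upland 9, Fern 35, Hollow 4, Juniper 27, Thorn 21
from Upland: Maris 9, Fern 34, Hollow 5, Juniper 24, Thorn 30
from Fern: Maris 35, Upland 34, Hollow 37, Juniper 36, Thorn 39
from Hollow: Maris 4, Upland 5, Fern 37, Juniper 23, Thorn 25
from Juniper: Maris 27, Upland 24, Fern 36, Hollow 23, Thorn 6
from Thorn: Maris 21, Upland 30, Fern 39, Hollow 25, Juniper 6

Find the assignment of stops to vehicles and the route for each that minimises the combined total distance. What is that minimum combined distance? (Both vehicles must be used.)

Try each way of splitting the stops between the two vehicles (each non-empty) and, for each split, find the best tour for each vehicle:
  {Upland} + {Fern, Hollow, Juniper, Thorn}: 18 + 104 = 122
  {Fern} + {Upland, Hollow, Juniper, Thorn}: 70 + 60 = 130
  {Upland, Fern} + {Hollow, Juniper, Thorn}: 78 + 54 = 132
  {Hollow} + {Upland, Fern, Juniper, Thorn}: 8 + 106 = 114
  {Upland, Hollow} + {Fern, Juniper, Thorn}: 18 + 98 = 116
  {Fern, Hollow} + {Upland, Juniper, Thorn}: 76 + 60 = 136
  … (15 splits in total)
Best: vehicle 1 Maris → Hollow → Maris = 8; vehicle 2 Maris → Upland → Fern → Juniper → Thorn → Maris = 106; combined 114.

114 blocks — the smallest possible combined total.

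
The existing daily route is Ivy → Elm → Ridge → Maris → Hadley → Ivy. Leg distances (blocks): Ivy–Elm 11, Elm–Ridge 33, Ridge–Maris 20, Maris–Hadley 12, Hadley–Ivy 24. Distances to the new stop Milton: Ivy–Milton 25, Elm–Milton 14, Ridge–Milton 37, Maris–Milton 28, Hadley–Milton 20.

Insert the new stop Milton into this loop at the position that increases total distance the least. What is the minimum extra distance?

+18 blocks — insert Milton between Elm and Ridge.

Insertion cost between consecutive stops i–j is d(i,Milton) + d(Milton,j) − d(i,j):
  between Ivy and Elm: 25 + 14 − 11 = 28
  between Elm and Ridge: 14 + 37 − 33 = 18
  between Ridge and Maris: 37 + 28 − 20 = 45
  between Maris and Hadley: 28 + 20 − 12 = 36
  between Hadley and Ivy: 20 + 25 − 24 = 21
Cheapest insertion is between Elm and Ridge, adding 18.
New total = 100 + 18 = 118.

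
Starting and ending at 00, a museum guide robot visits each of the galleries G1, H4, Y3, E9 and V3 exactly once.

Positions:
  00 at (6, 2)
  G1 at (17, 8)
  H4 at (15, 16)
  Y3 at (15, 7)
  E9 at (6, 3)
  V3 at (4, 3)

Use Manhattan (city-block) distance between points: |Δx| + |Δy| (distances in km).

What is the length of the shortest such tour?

Minimum total distance: 54 km.

There are 60 distinct closed tours to check (reversals are equivalent).
00 → G1 → H4 → Y3 → E9 → V3 → 00: 17+10+9+13+2+3 = 54
00 → G1 → H4 → Y3 → V3 → E9 → 00: 17+10+9+15+2+1 = 54
00 → G1 → H4 → E9 → Y3 → V3 → 00: 17+10+22+13+15+3 = 80
00 → G1 → H4 → E9 → V3 → Y3 → 00: 17+10+22+2+15+14 = 80
00 → G1 → H4 → V3 → Y3 → E9 → 00: 17+10+24+15+13+1 = 80
00 → G1 → H4 → V3 → E9 → Y3 → 00: 17+10+24+2+13+14 = 80
00 → G1 → Y3 → H4 → E9 → V3 → 00: 17+3+9+22+2+3 = 56
00 → G1 → Y3 → H4 → V3 → E9 → 00: 17+3+9+24+2+1 = 56
00 → G1 → Y3 → E9 → H4 → V3 → 00: 17+3+13+22+24+3 = 82
00 → G1 → Y3 → E9 → V3 → H4 → 00: 17+3+13+2+24+23 = 82
00 → G1 → Y3 → V3 → H4 → E9 → 00: 17+3+15+24+22+1 = 82
00 → G1 → Y3 → V3 → E9 → H4 → 00: 17+3+15+2+22+23 = 82
00 → G1 → E9 → H4 → Y3 → V3 → 00: 17+16+22+9+15+3 = 82
00 → G1 → E9 → H4 → V3 → Y3 → 00: 17+16+22+24+15+14 = 108
… (46 more)
The minimum is 54.
One optimal route: 00 → G1 → H4 → Y3 → E9 → V3 → 00 (or its reverse).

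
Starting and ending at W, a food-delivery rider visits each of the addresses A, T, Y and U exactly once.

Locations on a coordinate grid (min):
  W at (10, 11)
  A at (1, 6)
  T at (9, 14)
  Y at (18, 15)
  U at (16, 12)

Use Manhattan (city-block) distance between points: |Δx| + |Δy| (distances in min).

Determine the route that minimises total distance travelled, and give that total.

Shortest round trip = 52 min.

There are 12 distinct closed tours to check (reversals are equivalent).
W → A → T → Y → U → W: 14+16+10+5+7 = 52
W → A → T → U → Y → W: 14+16+9+5+12 = 56
W → A → Y → T → U → W: 14+26+10+9+7 = 66
W → A → Y → U → T → W: 14+26+5+9+4 = 58
W → A → U → T → Y → W: 14+21+9+10+12 = 66
W → A → U → Y → T → W: 14+21+5+10+4 = 54
W → T → A → Y → U → W: 4+16+26+5+7 = 58
W → T → A → U → Y → W: 4+16+21+5+12 = 58
W → T → Y → A → U → W: 4+10+26+21+7 = 68
W → T → U → A → Y → W: 4+9+21+26+12 = 72
W → Y → A → T → U → W: 12+26+16+9+7 = 70
W → Y → T → A → U → W: 12+10+16+21+7 = 66
The minimum is 52.
One optimal route: W → A → T → Y → U → W (or its reverse).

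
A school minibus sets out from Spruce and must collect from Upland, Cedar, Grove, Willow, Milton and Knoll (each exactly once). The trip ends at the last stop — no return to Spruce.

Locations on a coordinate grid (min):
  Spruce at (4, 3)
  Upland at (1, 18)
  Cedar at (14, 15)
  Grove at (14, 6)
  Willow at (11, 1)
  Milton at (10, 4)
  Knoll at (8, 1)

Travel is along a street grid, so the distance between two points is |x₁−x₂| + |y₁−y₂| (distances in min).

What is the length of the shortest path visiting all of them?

There are 6! = 720 possible orderings.
Spruce → Upland → Cedar → Grove → Willow → Milton → Knoll: 18+16+9+8+4+5 = 60
Spruce → Upland → Cedar → Grove → Willow → Knoll → Milton: 18+16+9+8+3+5 = 59
Spruce → Upland → Cedar → Grove → Milton → Willow → Knoll: 18+16+9+6+4+3 = 56
Spruce → Upland → Cedar → Grove → Milton → Knoll → Willow: 18+16+9+6+5+3 = 57
Spruce → Upland → Cedar → Grove → Knoll → Willow → Milton: 18+16+9+11+3+4 = 61
Spruce → Upland → Cedar → Grove → Knoll → Milton → Willow: 18+16+9+11+5+4 = 63
Spruce → Upland → Cedar → Willow → Grove → Milton → Knoll: 18+16+17+8+6+5 = 70
Spruce → Upland → Cedar → Willow → Grove → Knoll → Milton: 18+16+17+8+11+5 = 75
… (712 more)
Spruce → Knoll → Willow → Milton → Grove → Cedar → Upland: 6+3+4+6+9+16 = 44  ← best
The minimum is 44.
One shortest path: Spruce → Knoll → Willow → Milton → Grove → Cedar → Upland.

Shortest open route: 44 min.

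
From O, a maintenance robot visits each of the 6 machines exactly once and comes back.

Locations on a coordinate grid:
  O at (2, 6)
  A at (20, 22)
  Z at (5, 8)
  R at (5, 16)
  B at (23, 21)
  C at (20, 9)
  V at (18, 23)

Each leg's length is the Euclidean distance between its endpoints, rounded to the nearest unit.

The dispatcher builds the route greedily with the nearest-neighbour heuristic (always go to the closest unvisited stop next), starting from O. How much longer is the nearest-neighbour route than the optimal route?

From O: Z=4, R=10, C=18, V=23, A=24, B=26 → choose Z (4).
From Z: R=8, C=15, V=20, A=21, B=22 → choose R (8).
From R: V=15, A=16, C=17, B=19 → choose V (15).
From V: A=2, B=5, C=14 → choose A (2).
From A: B=3, C=13 → choose B (3).
From B: C=12 → choose C (12).
NN route O → Z → R → V → A → B → C → O costs 62.
Optimal: O → Z → C → B → A → V → R → O costs 61 (by enumerating all 360 distinct tours).
Excess = 62 − 61 = 1.

1 longer than the optimal tour.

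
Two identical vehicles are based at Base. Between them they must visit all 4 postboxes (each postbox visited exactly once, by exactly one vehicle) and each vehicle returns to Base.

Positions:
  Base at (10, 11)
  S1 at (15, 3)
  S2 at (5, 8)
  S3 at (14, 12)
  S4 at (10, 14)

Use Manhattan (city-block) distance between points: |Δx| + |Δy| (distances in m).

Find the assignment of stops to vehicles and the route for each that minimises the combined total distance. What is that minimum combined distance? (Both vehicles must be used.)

44 m — the smallest possible combined total.

Try each way of splitting the stops between the two vehicles (each non-empty) and, for each split, find the best tour for each vehicle:
  {S1} + {S2, S3, S4}: 26 + 30 = 56
  {S2} + {S1, S3, S4}: 16 + 32 = 48
  {S1, S2} + {S3, S4}: 36 + 14 = 50
  {S3} + {S1, S2, S4}: 10 + 42 = 52
  {S1, S3} + {S2, S4}: 28 + 22 = 50
  {S2, S3} + {S1, S4}: 26 + 32 = 58
  … (7 splits in total)
  {S1, S2, S3} + {S4}: 38 + 6 = 44  ← best
Best: vehicle 1 Base → S2 → S1 → S3 → Base = 38; vehicle 2 Base → S4 → Base = 6; combined 44.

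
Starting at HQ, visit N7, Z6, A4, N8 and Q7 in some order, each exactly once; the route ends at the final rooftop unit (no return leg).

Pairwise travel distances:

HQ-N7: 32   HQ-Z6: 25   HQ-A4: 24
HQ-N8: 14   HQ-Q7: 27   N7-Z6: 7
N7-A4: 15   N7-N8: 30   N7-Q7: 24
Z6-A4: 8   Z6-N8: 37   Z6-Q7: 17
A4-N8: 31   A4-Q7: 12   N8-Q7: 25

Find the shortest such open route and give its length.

66 — the minimum one-way total.

There are 5! = 120 possible orderings.
HQ - N7 - Z6 - A4 - N8 - Q7: 32+7+8+31+25 = 103
HQ - N7 - Z6 - A4 - Q7 - N8: 32+7+8+12+25 = 84
HQ - N7 - Z6 - N8 - A4 - Q7: 32+7+37+31+12 = 119
HQ - N7 - Z6 - N8 - Q7 - A4: 32+7+37+25+12 = 113
HQ - N7 - Z6 - Q7 - A4 - N8: 32+7+17+12+31 = 99
HQ - N7 - Z6 - Q7 - N8 - A4: 32+7+17+25+31 = 112
HQ - N7 - A4 - Z6 - N8 - Q7: 32+15+8+37+25 = 117
HQ - N7 - A4 - Z6 - Q7 - N8: 32+15+8+17+25 = 97
HQ - N7 - A4 - N8 - Z6 - Q7: 32+15+31+37+17 = 132
HQ - N7 - A4 - N8 - Q7 - Z6: 32+15+31+25+17 = 120
HQ - N7 - A4 - Q7 - Z6 - N8: 32+15+12+17+37 = 113
HQ - N7 - A4 - Q7 - N8 - Z6: 32+15+12+25+37 = 121
HQ - N7 - N8 - Z6 - A4 - Q7: 32+30+37+8+12 = 119
HQ - N7 - N8 - Z6 - Q7 - A4: 32+30+37+17+12 = 128
… (106 more)
HQ - N8 - Q7 - A4 - Z6 - N7: 14+25+12+8+7 = 66  ← best
The minimum is 66.
One shortest path: HQ → N8 → Q7 → A4 → Z6 → N7.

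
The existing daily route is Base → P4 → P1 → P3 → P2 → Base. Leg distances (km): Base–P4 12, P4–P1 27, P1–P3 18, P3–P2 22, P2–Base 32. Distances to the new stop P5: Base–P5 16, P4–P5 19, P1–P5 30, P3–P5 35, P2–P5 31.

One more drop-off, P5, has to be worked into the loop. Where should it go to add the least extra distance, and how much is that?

Insertion cost between consecutive stops i–j is d(i,P5) + d(P5,j) − d(i,j):
  between Base and P4: 16 + 19 − 12 = 23
  between P4 and P1: 19 + 30 − 27 = 22
  between P1 and P3: 30 + 35 − 18 = 47
  between P3 and P2: 35 + 31 − 22 = 44
  between P2 and Base: 31 + 16 − 32 = 15
Cheapest insertion is between P2 and Base, adding 15.
New total = 111 + 15 = 126.

Adding 15 km by placing P5 on the P2–Base leg.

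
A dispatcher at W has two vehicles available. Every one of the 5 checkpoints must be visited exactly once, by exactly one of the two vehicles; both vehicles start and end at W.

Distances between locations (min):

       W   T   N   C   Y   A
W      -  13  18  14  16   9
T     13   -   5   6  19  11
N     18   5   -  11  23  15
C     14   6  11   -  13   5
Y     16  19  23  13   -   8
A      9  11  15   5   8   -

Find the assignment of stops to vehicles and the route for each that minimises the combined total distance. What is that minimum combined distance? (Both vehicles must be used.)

There are 2^4 − 1 = 15 ways to divide the 5 stops into two non-empty groups. For each, the best each vehicle can do is its own shortest tour through its group:
  {T} + {N, C, Y, A}: 26 + 58 = 84
  {N} + {T, C, Y, A}: 36 + 48 = 84
  {T, N} + {C, Y, A}: 36 + 43 = 79
  {C} + {T, N, Y, A}: 28 + 57 = 85
  {T, C} + {N, Y, A}: 33 + 57 = 90
  {N, C} + {T, Y, A}: 43 + 48 = 91
  … (15 splits in total)
  {Y} + {T, N, C, A}: 32 + 43 = 75  ← best
Best: vehicle 1 W → Y → W = 32; vehicle 2 W → T → N → C → A → W = 43; combined 75.

75 min — the smallest possible combined total.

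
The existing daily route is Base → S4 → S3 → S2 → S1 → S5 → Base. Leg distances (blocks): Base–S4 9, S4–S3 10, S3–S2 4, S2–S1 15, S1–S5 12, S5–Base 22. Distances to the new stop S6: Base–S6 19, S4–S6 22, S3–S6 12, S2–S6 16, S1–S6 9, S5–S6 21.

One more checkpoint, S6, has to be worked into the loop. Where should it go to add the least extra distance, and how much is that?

Minimum extra distance: 10 blocks, inserting S6 between S2 and S1.

Insertion cost between consecutive stops i–j is d(i,S6) + d(S6,j) − d(i,j):
  between Base and S4: 19 + 22 − 9 = 32
  between S4 and S3: 22 + 12 − 10 = 24
  between S3 and S2: 12 + 16 − 4 = 24
  between S2 and S1: 16 + 9 − 15 = 10
  between S1 and S5: 9 + 21 − 12 = 18
  between S5 and Base: 21 + 19 − 22 = 18
Cheapest insertion is between S2 and S1, adding 10.
New total = 72 + 10 = 82.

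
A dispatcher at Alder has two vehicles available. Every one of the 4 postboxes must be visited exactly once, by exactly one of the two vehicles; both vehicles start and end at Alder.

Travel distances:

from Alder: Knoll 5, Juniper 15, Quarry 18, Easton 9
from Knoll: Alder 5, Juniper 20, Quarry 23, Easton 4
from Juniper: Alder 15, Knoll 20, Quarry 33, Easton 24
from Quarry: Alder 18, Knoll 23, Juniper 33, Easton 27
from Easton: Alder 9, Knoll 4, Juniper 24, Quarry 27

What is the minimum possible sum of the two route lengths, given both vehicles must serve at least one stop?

There are 2^3 − 1 = 7 ways to divide the 4 stops into two non-empty groups. For each, the best each vehicle can do is its own shortest tour through its group:
  {Knoll} + {Juniper, Quarry, Easton}: 10 + 84 = 94
  {Juniper} + {Knoll, Quarry, Easton}: 30 + 54 = 84
  {Knoll, Juniper} + {Quarry, Easton}: 40 + 54 = 94
  {Quarry} + {Knoll, Juniper, Easton}: 36 + 48 = 84
  {Knoll, Quarry} + {Juniper, Easton}: 46 + 48 = 94
  {Juniper, Quarry} + {Knoll, Easton}: 66 + 18 = 84
  … (7 splits in total)
Best: vehicle 1 Alder → Juniper → Alder = 30; vehicle 2 Alder → Knoll → Easton → Quarry → Alder = 54; combined 84.

Minimum combined distance: 84.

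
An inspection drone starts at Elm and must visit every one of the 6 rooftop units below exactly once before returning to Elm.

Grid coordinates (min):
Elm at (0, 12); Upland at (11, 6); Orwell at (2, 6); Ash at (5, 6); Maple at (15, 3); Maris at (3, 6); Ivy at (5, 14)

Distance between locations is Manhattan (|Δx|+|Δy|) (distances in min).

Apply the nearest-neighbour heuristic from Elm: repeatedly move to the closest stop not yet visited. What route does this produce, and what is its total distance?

58 min along Elm → Ivy → Ash → Maris → Orwell → Upland → Maple → Elm.

Elm → [Ivy:7 / Orwell:8 / Maris:9 / Ash:11 / Upland:17 / Maple:24] → Ivy (7)
Ivy → [Ash:8 / Maris:10 / Orwell:11 / Upland:14 / Maple:21] → Ash (8)
Ash → [Maris:2 / Orwell:3 / Upland:6 / Maple:13] → Maris (2)
Maris → [Orwell:1 / Upland:8 / Maple:15] → Orwell (1)
Orwell → [Upland:9 / Maple:16] → Upland (9)
Upland → [Maple:7] → Maple (7)
Return Maple→Elm: 24.
Total = 7 + 8 + 2 + 1 + 9 + 7 + 24 = 58.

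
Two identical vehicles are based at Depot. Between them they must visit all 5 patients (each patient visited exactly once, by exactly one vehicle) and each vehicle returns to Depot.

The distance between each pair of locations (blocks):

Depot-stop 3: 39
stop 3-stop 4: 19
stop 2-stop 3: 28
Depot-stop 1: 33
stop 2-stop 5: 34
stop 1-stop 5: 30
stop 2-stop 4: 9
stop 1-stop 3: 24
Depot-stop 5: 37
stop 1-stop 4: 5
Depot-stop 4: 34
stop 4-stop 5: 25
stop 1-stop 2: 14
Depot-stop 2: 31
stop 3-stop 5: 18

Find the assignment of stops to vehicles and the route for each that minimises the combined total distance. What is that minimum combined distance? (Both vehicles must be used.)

Minimum combined distance: 172 blocks.

There are 2^4 − 1 = 15 ways to divide the 5 stops into two non-empty groups. For each, the best each vehicle can do is its own shortest tour through its group:
  {stop 1} + {stop 2, stop 3, stop 4, stop 5}: 66 + 114 = 180
  {stop 2} + {stop 1, stop 3, stop 4, stop 5}: 62 + 112 = 174
  {stop 1, stop 2} + {stop 3, stop 4, stop 5}: 78 + 108 = 186
  {stop 3} + {stop 1, stop 2, stop 4, stop 5}: 78 + 112 = 190
  {stop 1, stop 3} + {stop 2, stop 4, stop 5}: 96 + 102 = 198
  {stop 2, stop 3} + {stop 1, stop 4, stop 5}: 98 + 100 = 198
  … (15 splits in total)
  {stop 1, stop 2, stop 4} + {stop 3, stop 5}: 78 + 94 = 172  ← best
Best: vehicle 1 Depot → stop 1 → stop 4 → stop 2 → Depot = 78; vehicle 2 Depot → stop 3 → stop 5 → Depot = 94; combined 172.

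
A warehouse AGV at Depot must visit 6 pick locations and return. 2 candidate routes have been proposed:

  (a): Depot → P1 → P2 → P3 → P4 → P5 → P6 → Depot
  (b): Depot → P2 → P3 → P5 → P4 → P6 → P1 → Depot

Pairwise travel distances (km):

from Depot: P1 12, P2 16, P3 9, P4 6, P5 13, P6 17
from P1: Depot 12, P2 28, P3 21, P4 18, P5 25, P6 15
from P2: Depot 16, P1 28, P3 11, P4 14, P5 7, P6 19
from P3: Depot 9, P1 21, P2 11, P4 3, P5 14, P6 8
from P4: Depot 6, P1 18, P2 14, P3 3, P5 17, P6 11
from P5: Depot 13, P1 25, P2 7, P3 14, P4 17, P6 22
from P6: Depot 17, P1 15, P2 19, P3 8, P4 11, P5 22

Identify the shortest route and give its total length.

96 km — (b) is the shortest.

(a): 12 + 28 + 11 + 3 + 17 + 22 + 17 = 110
(b): 16 + 11 + 14 + 17 + 11 + 15 + 12 = 96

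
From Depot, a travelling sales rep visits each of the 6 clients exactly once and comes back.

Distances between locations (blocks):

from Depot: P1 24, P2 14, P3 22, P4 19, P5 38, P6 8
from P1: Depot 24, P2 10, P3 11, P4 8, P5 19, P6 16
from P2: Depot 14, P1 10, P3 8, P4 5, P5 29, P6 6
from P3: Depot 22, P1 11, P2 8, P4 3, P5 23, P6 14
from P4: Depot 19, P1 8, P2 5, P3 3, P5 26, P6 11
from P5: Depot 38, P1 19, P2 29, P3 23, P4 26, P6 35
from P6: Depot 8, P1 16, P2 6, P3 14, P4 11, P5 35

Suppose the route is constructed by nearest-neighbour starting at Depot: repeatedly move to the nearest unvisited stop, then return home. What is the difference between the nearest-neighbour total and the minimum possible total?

Depot: P6=8, P2=14, P4=19, P3=22, P1=24, P5=38 ⇒ P6
P6: P2=6, P4=11, P3=14, P1=16, P5=35 ⇒ P2
P2: P4=5, P3=8, P1=10, P5=29 ⇒ P4
P4: P3=3, P1=8, P5=26 ⇒ P3
P3: P1=11, P5=23 ⇒ P1
P1: P5=19 ⇒ P5
NN route Depot → P6 → P2 → P4 → P3 → P1 → P5 → Depot costs 90.
Optimal: Depot → P1 → P5 → P3 → P4 → P2 → P6 → Depot costs 88 (by enumerating all 360 distinct tours).
Excess = 90 − 88 = 2.

2 blocks longer than the optimal tour.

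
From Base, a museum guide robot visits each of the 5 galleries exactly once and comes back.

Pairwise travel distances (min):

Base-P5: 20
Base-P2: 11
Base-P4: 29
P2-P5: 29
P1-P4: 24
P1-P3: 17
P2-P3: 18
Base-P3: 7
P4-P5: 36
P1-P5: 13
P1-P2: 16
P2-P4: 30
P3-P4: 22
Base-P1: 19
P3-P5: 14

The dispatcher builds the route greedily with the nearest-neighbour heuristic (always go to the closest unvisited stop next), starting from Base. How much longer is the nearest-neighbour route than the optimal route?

Base: P3=7, P2=11, P1=19, P5=20, P4=29 ⇒ P3
P3: P5=14, P1=17, P2=18, P4=22 ⇒ P5
P5: P1=13, P2=29, P4=36 ⇒ P1
P1: P2=16, P4=24 ⇒ P2
P2: P4=30 ⇒ P4
NN route Base → P3 → P5 → P1 → P2 → P4 → Base costs 109.
Optimal: Base → P2 → P4 → P1 → P5 → P3 → Base costs 99 (by enumerating all 60 distinct tours).
Excess = 109 − 99 = 10.

The nearest-neighbour route is 10 min longer than optimal.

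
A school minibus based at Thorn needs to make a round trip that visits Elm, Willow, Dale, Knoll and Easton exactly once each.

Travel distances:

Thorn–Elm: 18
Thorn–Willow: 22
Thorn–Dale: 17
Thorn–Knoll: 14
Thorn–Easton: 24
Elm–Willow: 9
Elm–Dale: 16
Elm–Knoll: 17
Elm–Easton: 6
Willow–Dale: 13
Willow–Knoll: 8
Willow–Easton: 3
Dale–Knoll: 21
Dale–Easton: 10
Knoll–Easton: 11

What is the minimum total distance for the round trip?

There are 60 distinct closed tours to check (reversals are equivalent).
Thorn - Elm - Willow - Dale - Knoll - Easton - Thorn: 18+9+13+21+11+24 = 96
Thorn - Elm - Willow - Dale - Easton - Knoll - Thorn: 18+9+13+10+11+14 = 75
Thorn - Elm - Willow - Knoll - Dale - Easton - Thorn: 18+9+8+21+10+24 = 90
Thorn - Elm - Willow - Knoll - Easton - Dale - Thorn: 18+9+8+11+10+17 = 73
Thorn - Elm - Willow - Easton - Dale - Knoll - Thorn: 18+9+3+10+21+14 = 75
Thorn - Elm - Willow - Easton - Knoll - Dale - Thorn: 18+9+3+11+21+17 = 79
Thorn - Elm - Dale - Willow - Knoll - Easton - Thorn: 18+16+13+8+11+24 = 90
Thorn - Elm - Dale - Willow - Easton - Knoll - Thorn: 18+16+13+3+11+14 = 75
Thorn - Elm - Dale - Knoll - Willow - Easton - Thorn: 18+16+21+8+3+24 = 90
Thorn - Elm - Dale - Knoll - Easton - Willow - Thorn: 18+16+21+11+3+22 = 91
Thorn - Elm - Dale - Easton - Willow - Knoll - Thorn: 18+16+10+3+8+14 = 69
Thorn - Elm - Dale - Easton - Knoll - Willow - Thorn: 18+16+10+11+8+22 = 85
Thorn - Elm - Knoll - Willow - Dale - Easton - Thorn: 18+17+8+13+10+24 = 90
Thorn - Elm - Knoll - Willow - Easton - Dale - Thorn: 18+17+8+3+10+17 = 73
… (46 more)
Thorn - Dale - Elm - Easton - Willow - Knoll - Thorn: 17+16+6+3+8+14 = 64  ← best
The minimum is 64.
One optimal route: Thorn → Dale → Elm → Easton → Willow → Knoll → Thorn (or its reverse).

Minimum total distance: 64.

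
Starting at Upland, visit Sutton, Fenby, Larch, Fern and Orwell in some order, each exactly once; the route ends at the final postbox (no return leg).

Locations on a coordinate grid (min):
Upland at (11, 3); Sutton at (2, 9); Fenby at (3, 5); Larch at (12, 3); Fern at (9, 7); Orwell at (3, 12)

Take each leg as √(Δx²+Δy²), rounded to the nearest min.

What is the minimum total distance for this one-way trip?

Minimum one-way distance = 19 min.

There are 5! = 120 possible orderings.
Upland → Sutton → Fenby → Larch → Fern → Orwell: 11+4+9+5+8 = 37
Upland → Sutton → Fenby → Larch → Orwell → Fern: 11+4+9+13+8 = 45
Upland → Sutton → Fenby → Fern → Larch → Orwell: 11+4+6+5+13 = 39
Upland → Sutton → Fenby → Fern → Orwell → Larch: 11+4+6+8+13 = 42
Upland → Sutton → Fenby → Orwell → Larch → Fern: 11+4+7+13+5 = 40
Upland → Sutton → Fenby → Orwell → Fern → Larch: 11+4+7+8+5 = 35
Upland → Sutton → Larch → Fenby → Fern → Orwell: 11+12+9+6+8 = 46
Upland → Sutton → Larch → Fenby → Orwell → Fern: 11+12+9+7+8 = 47
Upland → Sutton → Larch → Fern → Fenby → Orwell: 11+12+5+6+7 = 41
Upland → Sutton → Larch → Fern → Orwell → Fenby: 11+12+5+8+7 = 43
Upland → Sutton → Larch → Orwell → Fenby → Fern: 11+12+13+7+6 = 49
Upland → Sutton → Larch → Orwell → Fern → Fenby: 11+12+13+8+6 = 50
Upland → Sutton → Fern → Fenby → Larch → Orwell: 11+7+6+9+13 = 46
Upland → Sutton → Fern → Fenby → Orwell → Larch: 11+7+6+7+13 = 44
… (106 more)
Upland → Larch → Fern → Fenby → Sutton → Orwell: 1+5+6+4+3 = 19  ← best
The minimum is 19.
One shortest path: Upland → Larch → Fern → Fenby → Sutton → Orwell.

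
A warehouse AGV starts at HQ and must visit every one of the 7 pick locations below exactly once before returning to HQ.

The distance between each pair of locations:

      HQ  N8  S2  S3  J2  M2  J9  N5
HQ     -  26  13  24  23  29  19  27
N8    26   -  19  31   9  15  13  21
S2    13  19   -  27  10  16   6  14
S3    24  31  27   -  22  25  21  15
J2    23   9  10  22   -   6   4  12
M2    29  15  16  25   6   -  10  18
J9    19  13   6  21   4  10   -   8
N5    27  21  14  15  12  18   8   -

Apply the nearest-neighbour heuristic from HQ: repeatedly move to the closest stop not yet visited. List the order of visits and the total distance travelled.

Total distance 104 via the nearest-neighbour route HQ → S2 → J9 → J2 → M2 → N8 → N5 → S3 → HQ.

HQ → [S2:13 / J9:19 / J2:23 / S3:24 / N8:26 / N5:27 / M2:29] → S2 (13)
S2 → [J9:6 / J2:10 / N5:14 / M2:16 / N8:19 / S3:27] → J9 (6)
J9 → [J2:4 / N5:8 / M2:10 / N8:13 / S3:21] → J2 (4)
J2 → [M2:6 / N8:9 / N5:12 / S3:22] → M2 (6)
M2 → [N8:15 / N5:18 / S3:25] → N8 (15)
N8 → [N5:21 / S3:31] → N5 (21)
N5 → [S3:15] → S3 (15)
Return S3→HQ: 24.
Total = 13 + 6 + 4 + 6 + 15 + 21 + 15 + 24 = 104.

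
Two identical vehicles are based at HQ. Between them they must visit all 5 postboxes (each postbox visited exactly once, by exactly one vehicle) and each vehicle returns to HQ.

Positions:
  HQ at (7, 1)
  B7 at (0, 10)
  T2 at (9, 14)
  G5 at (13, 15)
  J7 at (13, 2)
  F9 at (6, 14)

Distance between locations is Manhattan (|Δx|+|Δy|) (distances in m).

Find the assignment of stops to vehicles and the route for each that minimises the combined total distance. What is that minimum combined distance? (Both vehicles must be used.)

Try each way of splitting the stops between the two vehicles (each non-empty) and, for each split, find the best tour for each vehicle:
  {B7} + {T2, G5, J7, F9}: 32 + 42 = 74
  {T2} + {B7, G5, J7, F9}: 30 + 54 = 84
  {B7, T2} + {G5, J7, F9}: 44 + 42 = 86
  {G5} + {B7, T2, J7, F9}: 40 + 52 = 92
  {B7, G5} + {T2, J7, F9}: 54 + 40 = 94
  {T2, G5} + {B7, J7, F9}: 40 + 52 = 92
  … (15 splits in total)
  {J7} + {B7, T2, G5, F9}: 14 + 54 = 68  ← best
Best: vehicle 1 HQ → J7 → HQ = 14; vehicle 2 HQ → B7 → F9 → T2 → G5 → HQ = 54; combined 68.

68 m — the smallest possible combined total.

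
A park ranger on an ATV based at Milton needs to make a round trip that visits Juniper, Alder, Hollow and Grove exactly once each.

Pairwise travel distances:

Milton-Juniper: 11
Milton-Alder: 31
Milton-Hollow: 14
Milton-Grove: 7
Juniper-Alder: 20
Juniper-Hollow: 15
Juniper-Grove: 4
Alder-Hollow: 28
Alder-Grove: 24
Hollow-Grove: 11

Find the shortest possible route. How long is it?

Minimum total distance: 73.

Milton → Juniper → Alder → Hollow → Grove → Milton: 11+20+28+11+7 = 77
Milton → Juniper → Alder → Grove → Hollow → Milton: 11+20+24+11+14 = 80
Milton → Juniper → Hollow → Alder → Grove → Milton: 11+15+28+24+7 = 85
Milton → Juniper → Hollow → Grove → Alder → Milton: 11+15+11+24+31 = 92
Milton → Juniper → Grove → Alder → Hollow → Milton: 11+4+24+28+14 = 81
Milton → Juniper → Grove → Hollow → Alder → Milton: 11+4+11+28+31 = 85
Milton → Alder → Juniper → Hollow → Grove → Milton: 31+20+15+11+7 = 84
Milton → Alder → Juniper → Grove → Hollow → Milton: 31+20+4+11+14 = 80
Milton → Alder → Hollow → Juniper → Grove → Milton: 31+28+15+4+7 = 85
Milton → Alder → Grove → Juniper → Hollow → Milton: 31+24+4+15+14 = 88
Milton → Hollow → Juniper → Alder → Grove → Milton: 14+15+20+24+7 = 80
Milton → Hollow → Alder → Juniper → Grove → Milton: 14+28+20+4+7 = 73
The minimum is 73.
One optimal route: Milton → Hollow → Alder → Juniper → Grove → Milton (or its reverse).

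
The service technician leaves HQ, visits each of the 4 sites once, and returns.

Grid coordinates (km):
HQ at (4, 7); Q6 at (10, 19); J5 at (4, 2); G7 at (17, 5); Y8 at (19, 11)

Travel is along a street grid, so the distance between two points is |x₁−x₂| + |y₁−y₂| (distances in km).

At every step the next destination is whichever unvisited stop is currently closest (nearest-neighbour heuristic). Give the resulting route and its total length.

At HQ the remaining stops are J5 5, G7 15, Q6 18, Y8 19; go to J5.
At J5 the remaining stops are G7 16, Q6 23, Y8 24; go to G7.
At G7 the remaining stops are Y8 8, Q6 21; go to Y8.
At Y8 the remaining stops are Q6 17; go to Q6.
Return Q6→HQ: 18.
Total = 5 + 16 + 8 + 17 + 18 = 64.

Nearest-neighbour total = 64 km; route HQ → J5 → G7 → Y8 → Q6 → HQ.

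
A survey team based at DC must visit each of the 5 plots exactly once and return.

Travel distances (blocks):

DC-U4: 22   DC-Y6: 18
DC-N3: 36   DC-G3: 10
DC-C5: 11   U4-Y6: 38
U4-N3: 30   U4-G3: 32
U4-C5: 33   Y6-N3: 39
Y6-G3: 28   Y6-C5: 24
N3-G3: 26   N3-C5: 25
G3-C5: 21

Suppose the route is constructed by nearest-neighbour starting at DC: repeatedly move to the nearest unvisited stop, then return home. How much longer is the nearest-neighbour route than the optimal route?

The nearest-neighbour route is 20 blocks longer than optimal.

From DC: G3=10, C5=11, Y6=18, U4=22, N3=36 → choose G3 (10).
From G3: C5=21, N3=26, Y6=28, U4=32 → choose C5 (21).
From C5: Y6=24, N3=25, U4=33 → choose Y6 (24).
From Y6: U4=38, N3=39 → choose U4 (38).
From U4: N3=30 → choose N3 (30).
NN route DC → G3 → C5 → Y6 → U4 → N3 → DC costs 159.
Optimal: DC → U4 → N3 → C5 → Y6 → G3 → DC costs 139 (by enumerating all 60 distinct tours).
Excess = 159 − 139 = 20.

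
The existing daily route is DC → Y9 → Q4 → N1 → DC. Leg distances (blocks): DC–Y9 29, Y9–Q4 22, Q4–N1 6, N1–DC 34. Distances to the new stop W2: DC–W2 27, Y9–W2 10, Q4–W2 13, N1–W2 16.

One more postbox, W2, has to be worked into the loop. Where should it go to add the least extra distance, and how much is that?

Insertion cost between consecutive stops i–j is d(i,W2) + d(W2,j) − d(i,j):
  between DC and Y9: 27 + 10 − 29 = 8
  between Y9 and Q4: 10 + 13 − 22 = 1
  between Q4 and N1: 13 + 16 − 6 = 23
  between N1 and DC: 16 + 27 − 34 = 9
Cheapest insertion is between Y9 and Q4, adding 1.
New total = 91 + 1 = 92.

+1 blocks — insert W2 between Y9 and Q4.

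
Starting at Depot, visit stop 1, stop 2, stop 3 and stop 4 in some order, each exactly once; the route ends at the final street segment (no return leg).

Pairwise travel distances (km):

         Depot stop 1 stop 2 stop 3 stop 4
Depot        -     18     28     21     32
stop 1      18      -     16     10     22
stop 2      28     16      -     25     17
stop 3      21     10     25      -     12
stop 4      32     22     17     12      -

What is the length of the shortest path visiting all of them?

There are 4! = 24 possible orderings.
Depot→stop 1→stop 2→stop 3→stop 4: 18+16+25+12 = 71
Depot→stop 1→stop 2→stop 4→stop 3: 18+16+17+12 = 63
Depot→stop 1→stop 3→stop 2→stop 4: 18+10+25+17 = 70
Depot→stop 1→stop 3→stop 4→stop 2: 18+10+12+17 = 57
Depot→stop 1→stop 4→stop 2→stop 3: 18+22+17+25 = 82
Depot→stop 1→stop 4→stop 3→stop 2: 18+22+12+25 = 77
Depot→stop 2→stop 1→stop 3→stop 4: 28+16+10+12 = 66
Depot→stop 2→stop 1→stop 4→stop 3: 28+16+22+12 = 78
Depot→stop 2→stop 3→stop 1→stop 4: 28+25+10+22 = 85
Depot→stop 2→stop 3→stop 4→stop 1: 28+25+12+22 = 87
Depot→stop 2→stop 4→stop 1→stop 3: 28+17+22+10 = 77
Depot→stop 2→stop 4→stop 3→stop 1: 28+17+12+10 = 67
Depot→stop 3→stop 1→stop 2→stop 4: 21+10+16+17 = 64
Depot→stop 3→stop 1→stop 4→stop 2: 21+10+22+17 = 70
… (10 more)
The minimum is 57.
One shortest path: Depot → stop 1 → stop 3 → stop 4 → stop 2.

Minimum one-way distance = 57 km.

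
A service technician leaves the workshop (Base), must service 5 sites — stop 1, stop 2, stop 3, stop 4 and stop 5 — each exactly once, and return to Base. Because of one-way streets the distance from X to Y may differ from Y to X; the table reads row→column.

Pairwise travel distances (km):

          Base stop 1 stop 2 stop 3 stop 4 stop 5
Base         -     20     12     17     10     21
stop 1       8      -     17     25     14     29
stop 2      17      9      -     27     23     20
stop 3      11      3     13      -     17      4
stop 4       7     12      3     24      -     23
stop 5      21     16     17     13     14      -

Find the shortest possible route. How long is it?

55 km — the shortest possible round trip.

Base-stop 1-stop 2-stop 3-stop 4-stop 5-Base: 20+17+27+17+23+21 = 125
Base-stop 1-stop 2-stop 3-stop 5-stop 4-Base: 20+17+27+4+14+7 = 89
Base-stop 1-stop 2-stop 4-stop 3-stop 5-Base: 20+17+23+24+4+21 = 109
Base-stop 1-stop 2-stop 4-stop 5-stop 3-Base: 20+17+23+23+13+11 = 107
Base-stop 1-stop 2-stop 5-stop 3-stop 4-Base: 20+17+20+13+17+7 = 94
Base-stop 1-stop 2-stop 5-stop 4-stop 3-Base: 20+17+20+14+24+11 = 106
Base-stop 1-stop 3-stop 2-stop 4-stop 5-Base: 20+25+13+23+23+21 = 125
Base-stop 1-stop 3-stop 2-stop 5-stop 4-Base: 20+25+13+20+14+7 = 99
Base-stop 1-stop 3-stop 4-stop 2-stop 5-Base: 20+25+17+3+20+21 = 106
Base-stop 1-stop 3-stop 4-stop 5-stop 2-Base: 20+25+17+23+17+17 = 119
Base-stop 1-stop 3-stop 5-stop 2-stop 4-Base: 20+25+4+17+23+7 = 96
Base-stop 1-stop 3-stop 5-stop 4-stop 2-Base: 20+25+4+14+3+17 = 83
Base-stop 1-stop 4-stop 2-stop 3-stop 5-Base: 20+14+3+27+4+21 = 89
Base-stop 1-stop 4-stop 2-stop 5-stop 3-Base: 20+14+3+20+13+11 = 81
… (106 more)
Base-stop 3-stop 5-stop 4-stop 2-stop 1-Base: 17+4+14+3+9+8 = 55  ← best
The minimum is 55.
One optimal route: Base → stop 3 → stop 5 → stop 4 → stop 2 → stop 1 → Base.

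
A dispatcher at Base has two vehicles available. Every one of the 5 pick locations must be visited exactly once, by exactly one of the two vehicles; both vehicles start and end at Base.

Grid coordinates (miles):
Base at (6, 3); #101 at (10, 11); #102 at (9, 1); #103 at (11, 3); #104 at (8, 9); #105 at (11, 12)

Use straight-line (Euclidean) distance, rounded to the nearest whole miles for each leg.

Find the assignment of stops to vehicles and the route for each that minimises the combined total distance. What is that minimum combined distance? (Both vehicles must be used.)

Minimum combined distance: 32 miles.

Check every non-empty split of the stops between the two vehicles; for each half take its own optimal tour:
  {#101} + {#102, #103, #104, #105}: 18 + 26 = 44
  {#102} + {#101, #103, #104, #105}: 8 + 24 = 32
  {#101, #102} + {#103, #104, #105}: 23 + 24 = 47
  {#103} + {#101, #102, #104, #105}: 10 + 25 = 35
  {#101, #103} + {#102, #104, #105}: 22 + 25 = 47
  {#102, #103} + {#101, #104, #105}: 12 + 20 = 32
  … (15 splits in total)
Best: vehicle 1 Base → #102 → Base = 8; vehicle 2 Base → #103 → #101 → #105 → #104 → Base = 24; combined 32.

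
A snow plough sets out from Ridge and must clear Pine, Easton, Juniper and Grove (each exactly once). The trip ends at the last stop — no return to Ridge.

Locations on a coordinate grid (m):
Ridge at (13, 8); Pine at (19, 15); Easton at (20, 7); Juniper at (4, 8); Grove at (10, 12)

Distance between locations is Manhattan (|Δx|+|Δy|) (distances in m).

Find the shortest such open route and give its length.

There are 4! = 24 possible orderings.
Ridge - Pine - Easton - Juniper - Grove: 13+9+17+10 = 49
Ridge - Pine - Easton - Grove - Juniper: 13+9+15+10 = 47
Ridge - Pine - Juniper - Easton - Grove: 13+22+17+15 = 67
Ridge - Pine - Juniper - Grove - Easton: 13+22+10+15 = 60
Ridge - Pine - Grove - Easton - Juniper: 13+12+15+17 = 57
Ridge - Pine - Grove - Juniper - Easton: 13+12+10+17 = 52
Ridge - Easton - Pine - Juniper - Grove: 8+9+22+10 = 49
Ridge - Easton - Pine - Grove - Juniper: 8+9+12+10 = 39
Ridge - Easton - Juniper - Pine - Grove: 8+17+22+12 = 59
Ridge - Easton - Juniper - Grove - Pine: 8+17+10+12 = 47
Ridge - Easton - Grove - Pine - Juniper: 8+15+12+22 = 57
Ridge - Easton - Grove - Juniper - Pine: 8+15+10+22 = 55
Ridge - Juniper - Pine - Easton - Grove: 9+22+9+15 = 55
Ridge - Juniper - Pine - Grove - Easton: 9+22+12+15 = 58
… (10 more)
The minimum is 39.
One shortest path: Ridge → Easton → Pine → Grove → Juniper.

Shortest open route: 39 m.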